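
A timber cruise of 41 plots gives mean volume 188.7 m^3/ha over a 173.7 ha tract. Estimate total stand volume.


Formula: Total Volume = Mean Volume per ha * Total Area
Total Volume = 188.7 m^3/ha * 173.7 ha
Total Volume = 32777 m^3

32777


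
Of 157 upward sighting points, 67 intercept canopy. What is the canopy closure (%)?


Formula: Canopy closure = covered points / total points * 100
Closure = 67 / 157 * 100
Closure = 0.4268 * 100 = 42.7%

42.7


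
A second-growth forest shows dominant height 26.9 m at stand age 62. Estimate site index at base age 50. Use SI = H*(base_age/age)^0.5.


Formula: SI = H_dom * (base_age / age)^0.5
Age ratio = 50 / 62 = 0.80645
sqrt(age_ratio) = 0.89803
SI = 26.9 * 0.89803 = 24.2 m

24.2


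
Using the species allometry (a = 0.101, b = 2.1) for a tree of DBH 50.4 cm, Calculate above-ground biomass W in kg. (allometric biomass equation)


Formula: W = a * DBH^b  (allometric power law)
DBH^b = 50.4^2.1 = 3759.2753
W = 0.101 * 3759.2753 = 379.7 kg

379.7


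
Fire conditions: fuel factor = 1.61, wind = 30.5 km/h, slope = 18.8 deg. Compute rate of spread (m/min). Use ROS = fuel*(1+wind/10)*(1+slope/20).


Formula: ROS = fuel * (1 + wind/10) * (1 + slope/20)
Wind factor = 1 + 30.5/10 = 4.05
Slope factor = 1 + 18.8/20 = 1.94
ROS = 1.61 * 4.05 * 1.94 = 12.65 m/min

12.65


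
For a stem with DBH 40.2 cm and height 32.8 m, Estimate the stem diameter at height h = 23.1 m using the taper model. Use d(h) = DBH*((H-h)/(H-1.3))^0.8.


Taper: d(h) = DBH * ((H - h) / (H - 1.3))^0.8
Numerator = H - h = 32.8 - 23.1 = 9.7 m
Denominator = H - 1.3 = 32.8 - 1.3 = 31.5 m
Ratio = 9.7 / 31.5 = 0.30794
d = 40.2 * 0.30794^0.8 = 15.7 cm

15.7


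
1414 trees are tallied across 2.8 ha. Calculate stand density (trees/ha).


Formula: Stand Density = N_trees / Area_ha
Density = 1414 trees / 2.8 ha
Density = 505 trees/ha

505


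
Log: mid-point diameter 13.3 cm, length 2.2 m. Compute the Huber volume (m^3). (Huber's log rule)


Huber: V = Am * L,  Am = pi*(Dm/200)^2
Am = pi*(13.3/200)^2 = 0.013893 m^2
V = 0.013893*2.2 = 0.0306 m^3

0.0306


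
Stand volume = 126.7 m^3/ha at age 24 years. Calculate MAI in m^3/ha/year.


Formula: MAI = Total Volume / Stand Age
MAI = 126.7 m^3/ha / 24 years
MAI = 5.28 m^3/ha/year

5.28


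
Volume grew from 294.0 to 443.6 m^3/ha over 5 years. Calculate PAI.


Formula: PAI = (V_T2 - V_T1) / (T2 - T1)
Volume increment = 443.6 - 294.0 = 149.6 m^3/ha
PAI = 149.6 / 5 = 29.92 m^3/ha/year

29.92


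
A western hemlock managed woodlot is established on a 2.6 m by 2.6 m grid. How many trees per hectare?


Formula: TPH = 10000 m^2/ha / (spacing_x * spacing_y)
Area per tree = 2.6 m * 2.6 m = 6.76 m^2
TPH = 10000 / 6.76 = 1479 trees/ha

1479


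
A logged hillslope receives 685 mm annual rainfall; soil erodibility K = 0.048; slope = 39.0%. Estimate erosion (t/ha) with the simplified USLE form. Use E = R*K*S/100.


Formula: E = R * K * S / 100  (simplified USLE)
R * K = 685 * 0.048 = 32.88
E = 32.88 * 39.0 / 100 = 12.82 t/ha

12.82


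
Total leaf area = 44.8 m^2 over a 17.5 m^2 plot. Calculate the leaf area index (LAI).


Formula: LAI = total leaf area / ground area  (dimensionless)
LAI = 44.8 m^2 / 17.5 m^2
LAI = 2.56

2.56


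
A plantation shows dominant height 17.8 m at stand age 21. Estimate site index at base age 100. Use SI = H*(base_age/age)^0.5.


Formula: SI = H_dom * (base_age / age)^0.5
Age ratio = 100 / 21 = 4.7619
sqrt(age_ratio) = 2.18218
SI = 17.8 * 2.18218 = 38.8 m

38.8


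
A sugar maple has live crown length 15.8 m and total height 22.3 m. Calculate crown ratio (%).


Formula: Crown Ratio = (Crown Length / Total Height) * 100
CR = (15.8 m / 22.3 m) * 100
CR = 0.7085 * 100 = 70.9%

70.9


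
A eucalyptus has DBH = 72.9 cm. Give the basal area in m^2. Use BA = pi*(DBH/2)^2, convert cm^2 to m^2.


Formula: BA = pi * (DBH/2)^2 / 10000  (cm^2 to m^2)
Radius = DBH/2 = 72.9/2 = 36.45 cm
BA = pi * 36.45^2 / 10000
   = 4173.9279 cm^2 / 10000
   = 0.4174 m^2

0.4174


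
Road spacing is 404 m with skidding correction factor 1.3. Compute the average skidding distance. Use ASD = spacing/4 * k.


Formula: ASD = (spacing / 4) * correction
Uncorrected distance = spacing / 4 = 404 / 4 = 101 m
ASD = 101 * 1.3 = 131 m

131


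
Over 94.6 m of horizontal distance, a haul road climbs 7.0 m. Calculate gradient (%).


Formula: Gradient = rise / run * 100
Gradient = 7.0 / 94.6 * 100 = 7.4%

7.4


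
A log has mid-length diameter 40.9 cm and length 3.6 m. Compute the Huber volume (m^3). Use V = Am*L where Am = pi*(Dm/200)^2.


Huber: V = Am * L,  Am = pi*(Dm/200)^2
Am = pi*(40.9/200)^2 = 0.131382 m^2
V = 0.131382*3.6 = 0.473 m^3

0.473


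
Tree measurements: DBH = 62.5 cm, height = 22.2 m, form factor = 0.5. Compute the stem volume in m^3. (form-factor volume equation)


Formula: V = pi * (DBH/200)^2 * H * ff
Radius = DBH/200 = 62.5/200 = 0.3125 m
Radius^2 = 0.3125^2 = 0.09765625 m^2
V = pi * 0.09765625 * 22.2 * 0.5
V = 3.405 m^3

3.405


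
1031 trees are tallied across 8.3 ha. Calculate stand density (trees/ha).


Formula: Stand Density = N_trees / Area_ha
Density = 1031 trees / 8.3 ha
Density = 124 trees/ha

124


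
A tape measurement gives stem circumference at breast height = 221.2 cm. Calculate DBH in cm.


Formula: DBH = C / pi
DBH = 221.2 / pi
pi = 3.14159...
DBH = 70.4 cm

70.4


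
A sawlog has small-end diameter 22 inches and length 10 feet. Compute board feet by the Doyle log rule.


Doyle: BF = (D - 4)^2 * L / 16
Adjusted diameter = 22 - 4 = 18 in
(D-4)^2 = 18^2 = 324
BF = 324 * 10 / 16 = 203 BF

203


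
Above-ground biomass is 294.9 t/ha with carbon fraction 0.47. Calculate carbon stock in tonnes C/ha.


Formula: Carbon Stock = Biomass * Carbon Fraction
C = 294.9 t/ha * 0.47
C = 138.6 t C/ha

138.6


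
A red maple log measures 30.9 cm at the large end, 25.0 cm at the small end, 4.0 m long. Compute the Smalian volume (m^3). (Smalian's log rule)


Smalian: V = (A1 + A2)/2 * L,  A = pi*(D/200)^2
A1 = pi*(30.9/200)^2 = 0.074991 m^2
A2 = pi*(25.0/200)^2 = 0.049087 m^2
V = (0.074991+0.049087)/2*4.0 = 0.2482 m^3

0.2482


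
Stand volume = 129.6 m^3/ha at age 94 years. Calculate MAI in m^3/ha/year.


Formula: MAI = Total Volume / Stand Age
MAI = 129.6 m^3/ha / 94 years
MAI = 1.38 m^3/ha/year

1.38


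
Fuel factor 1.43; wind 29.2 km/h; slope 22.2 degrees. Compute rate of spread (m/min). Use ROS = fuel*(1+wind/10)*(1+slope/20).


Formula: ROS = fuel * (1 + wind/10) * (1 + slope/20)
Wind factor = 1 + 29.2/10 = 3.92
Slope factor = 1 + 22.2/20 = 2.11
ROS = 1.43 * 3.92 * 2.11 = 11.83 m/min

11.83


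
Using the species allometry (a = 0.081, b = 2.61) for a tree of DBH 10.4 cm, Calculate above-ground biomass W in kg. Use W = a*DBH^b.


Formula: W = a * DBH^b  (allometric power law)
DBH^b = 10.4^2.61 = 451.2914
W = 0.081 * 451.2914 = 36.6 kg

36.6


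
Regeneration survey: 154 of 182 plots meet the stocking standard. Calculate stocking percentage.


Formula: Stocking % = stocked plots / total plots * 100
Stocking = 154 / 182 * 100
Stocking = 0.8462 * 100 = 84.6%

84.6


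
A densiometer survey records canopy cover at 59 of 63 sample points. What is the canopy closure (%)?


Formula: Canopy closure = covered points / total points * 100
Closure = 59 / 63 * 100
Closure = 0.9365 * 100 = 93.7%

93.7


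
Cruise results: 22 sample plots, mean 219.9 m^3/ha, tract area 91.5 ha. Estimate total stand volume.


Formula: Total Volume = Mean Volume per ha * Total Area
Total Volume = 219.9 m^3/ha * 91.5 ha
Total Volume = 20121 m^3

20121


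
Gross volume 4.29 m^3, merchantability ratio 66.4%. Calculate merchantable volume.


Formula: MV = V_total * (merchantable_pct / 100)
Merchantable fraction = 66.4% / 100 = 0.664
MV = 4.29 m^3 * 0.664 = 2.849 m^3

2.849


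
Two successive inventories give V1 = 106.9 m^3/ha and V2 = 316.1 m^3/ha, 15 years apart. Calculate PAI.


Formula: PAI = (V_T2 - V_T1) / (T2 - T1)
Volume increment = 316.1 - 106.9 = 209.2 m^3/ha
PAI = 209.2 / 15 = 13.95 m^3/ha/year

13.95


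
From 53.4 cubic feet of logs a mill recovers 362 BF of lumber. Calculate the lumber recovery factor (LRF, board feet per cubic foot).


Formula: LRF = Lumber Output (BF) / Log Input (ft^3)
LRF = 362 BF / 53.4 ft^3
LRF = 6.78 BF/ft^3

6.78


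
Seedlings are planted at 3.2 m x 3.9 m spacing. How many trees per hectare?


Formula: TPH = 10000 m^2/ha / (spacing_x * spacing_y)
Area per tree = 3.2 m * 3.9 m = 12.48 m^2
TPH = 10000 / 12.48 = 801 trees/ha

801


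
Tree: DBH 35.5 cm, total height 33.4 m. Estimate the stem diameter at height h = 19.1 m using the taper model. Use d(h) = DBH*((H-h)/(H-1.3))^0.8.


Taper: d(h) = DBH * ((H - h) / (H - 1.3))^0.8
Numerator = H - h = 33.4 - 19.1 = 14.3 m
Denominator = H - 1.3 = 33.4 - 1.3 = 32.1 m
Ratio = 14.3 / 32.1 = 0.44548
d = 35.5 * 0.44548^0.8 = 18.6 cm

18.6


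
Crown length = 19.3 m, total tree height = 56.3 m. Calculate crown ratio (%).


Formula: Crown Ratio = (Crown Length / Total Height) * 100
CR = (19.3 m / 56.3 m) * 100
CR = 0.3428 * 100 = 34.3%

34.3


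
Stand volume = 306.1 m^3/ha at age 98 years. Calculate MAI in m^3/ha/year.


Formula: MAI = Total Volume / Stand Age
MAI = 306.1 m^3/ha / 98 years
MAI = 3.12 m^3/ha/year

3.12


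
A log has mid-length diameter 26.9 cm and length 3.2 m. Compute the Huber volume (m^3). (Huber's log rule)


Huber: V = Am * L,  Am = pi*(Dm/200)^2
Am = pi*(26.9/200)^2 = 0.056832 m^2
V = 0.056832*3.2 = 0.1819 m^3

0.1819


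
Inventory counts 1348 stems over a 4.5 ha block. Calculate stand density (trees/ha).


Formula: Stand Density = N_trees / Area_ha
Density = 1348 trees / 4.5 ha
Density = 300 trees/ha

300


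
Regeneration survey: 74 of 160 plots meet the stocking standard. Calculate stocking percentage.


Formula: Stocking % = stocked plots / total plots * 100
Stocking = 74 / 160 * 100
Stocking = 0.4625 * 100 = 46.3%

46.3


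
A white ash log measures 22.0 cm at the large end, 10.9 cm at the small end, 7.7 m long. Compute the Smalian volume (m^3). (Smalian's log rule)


Smalian: V = (A1 + A2)/2 * L,  A = pi*(D/200)^2
A1 = pi*(22.0/200)^2 = 0.038013 m^2
A2 = pi*(10.9/200)^2 = 0.009331 m^2
V = (0.038013+0.009331)/2*7.7 = 0.1823 m^3

0.1823


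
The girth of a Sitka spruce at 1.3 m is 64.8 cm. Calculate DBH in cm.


Formula: DBH = C / pi
DBH = 64.8 / pi
pi = 3.14159...
DBH = 20.6 cm

20.6


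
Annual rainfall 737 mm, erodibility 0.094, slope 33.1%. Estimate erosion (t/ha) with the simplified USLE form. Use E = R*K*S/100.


Formula: E = R * K * S / 100  (simplified USLE)
R * K = 737 * 0.094 = 69.278
E = 69.278 * 33.1 / 100 = 22.93 t/ha

22.93


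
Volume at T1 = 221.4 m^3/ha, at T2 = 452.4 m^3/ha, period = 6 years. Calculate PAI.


Formula: PAI = (V_T2 - V_T1) / (T2 - T1)
Volume increment = 452.4 - 221.4 = 231.0 m^3/ha
PAI = 231.0 / 6 = 38.5 m^3/ha/year

38.5


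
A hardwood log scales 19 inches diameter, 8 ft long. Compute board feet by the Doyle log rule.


Doyle: BF = (D - 4)^2 * L / 16
Adjusted diameter = 19 - 4 = 15 in
(D-4)^2 = 15^2 = 225
BF = 225 * 8 / 16 = 113 BF

113


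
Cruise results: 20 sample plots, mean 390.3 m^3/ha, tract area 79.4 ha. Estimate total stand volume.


Formula: Total Volume = Mean Volume per ha * Total Area
Total Volume = 390.3 m^3/ha * 79.4 ha
Total Volume = 30990 m^3

30990


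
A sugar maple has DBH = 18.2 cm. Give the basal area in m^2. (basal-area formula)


Formula: BA = pi * (DBH/2)^2 / 10000  (cm^2 to m^2)
Radius = DBH/2 = 18.2/2 = 9.1 cm
BA = pi * 9.1^2 / 10000
   = 260.1553 cm^2 / 10000
   = 0.026 m^2

0.026


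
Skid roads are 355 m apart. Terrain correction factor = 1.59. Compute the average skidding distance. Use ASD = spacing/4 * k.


Formula: ASD = (spacing / 4) * correction
Uncorrected distance = spacing / 4 = 355 / 4 = 88.75 m
ASD = 88.75 * 1.59 = 141 m

141


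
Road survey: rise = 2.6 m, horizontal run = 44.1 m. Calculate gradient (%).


Formula: Gradient = rise / run * 100
Gradient = 2.6 / 44.1 * 100 = 5.9%

5.9


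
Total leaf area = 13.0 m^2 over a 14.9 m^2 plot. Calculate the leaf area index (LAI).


Formula: LAI = total leaf area / ground area  (dimensionless)
LAI = 13.0 m^2 / 14.9 m^2
LAI = 0.87

0.87


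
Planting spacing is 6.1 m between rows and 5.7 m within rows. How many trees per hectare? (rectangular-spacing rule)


Formula: TPH = 10000 m^2/ha / (spacing_x * spacing_y)
Area per tree = 6.1 m * 5.7 m = 34.77 m^2
TPH = 10000 / 34.77 = 288 trees/ha

288


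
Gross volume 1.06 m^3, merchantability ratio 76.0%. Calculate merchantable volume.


Formula: MV = V_total * (merchantable_pct / 100)
Merchantable fraction = 76.0% / 100 = 0.76
MV = 1.06 m^3 * 0.76 = 0.806 m^3

0.806


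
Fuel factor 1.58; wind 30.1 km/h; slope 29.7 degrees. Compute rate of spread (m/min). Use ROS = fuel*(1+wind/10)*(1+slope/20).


Formula: ROS = fuel * (1 + wind/10) * (1 + slope/20)
Wind factor = 1 + 30.1/10 = 4.01
Slope factor = 1 + 29.7/20 = 2.485
ROS = 1.58 * 4.01 * 2.485 = 15.74 m/min

15.74


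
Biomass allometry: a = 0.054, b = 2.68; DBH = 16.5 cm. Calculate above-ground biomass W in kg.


Formula: W = a * DBH^b  (allometric power law)
DBH^b = 16.5^2.68 = 1831.7111
W = 0.054 * 1831.7111 = 98.9 kg

98.9


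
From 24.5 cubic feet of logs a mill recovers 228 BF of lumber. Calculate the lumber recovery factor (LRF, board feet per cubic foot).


Formula: LRF = Lumber Output (BF) / Log Input (ft^3)
LRF = 228 BF / 24.5 ft^3
LRF = 9.31 BF/ft^3

9.31


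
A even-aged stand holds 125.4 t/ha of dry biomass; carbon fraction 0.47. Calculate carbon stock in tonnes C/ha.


Formula: Carbon Stock = Biomass * Carbon Fraction
C = 125.4 t/ha * 0.47
C = 58.9 t C/ha

58.9


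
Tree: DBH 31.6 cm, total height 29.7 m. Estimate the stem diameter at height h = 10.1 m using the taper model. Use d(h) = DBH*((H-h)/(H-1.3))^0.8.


Taper: d(h) = DBH * ((H - h) / (H - 1.3))^0.8
Numerator = H - h = 29.7 - 10.1 = 19.6 m
Denominator = H - 1.3 = 29.7 - 1.3 = 28.4 m
Ratio = 19.6 / 28.4 = 0.69014
d = 31.6 * 0.69014^0.8 = 23.5 cm

23.5


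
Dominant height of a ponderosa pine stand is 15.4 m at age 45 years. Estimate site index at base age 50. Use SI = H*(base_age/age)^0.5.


Formula: SI = H_dom * (base_age / age)^0.5
Age ratio = 50 / 45 = 1.11111
sqrt(age_ratio) = 1.05409
SI = 15.4 * 1.05409 = 16.2 m

16.2


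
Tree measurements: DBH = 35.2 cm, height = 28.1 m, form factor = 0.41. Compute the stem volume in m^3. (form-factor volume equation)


Formula: V = pi * (DBH/200)^2 * H * ff
Radius = DBH/200 = 35.2/200 = 0.176 m
Radius^2 = 0.176^2 = 0.030976 m^2
V = pi * 0.030976 * 28.1 * 0.41
V = 1.121 m^3

1.121


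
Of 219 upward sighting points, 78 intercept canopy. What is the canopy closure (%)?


Formula: Canopy closure = covered points / total points * 100
Closure = 78 / 219 * 100
Closure = 0.3562 * 100 = 35.6%

35.6


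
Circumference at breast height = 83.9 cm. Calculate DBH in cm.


Formula: DBH = C / pi
DBH = 83.9 / pi
pi = 3.14159...
DBH = 26.7 cm

26.7


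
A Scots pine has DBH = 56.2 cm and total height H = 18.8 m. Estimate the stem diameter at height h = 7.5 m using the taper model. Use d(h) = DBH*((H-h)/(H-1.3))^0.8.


Taper: d(h) = DBH * ((H - h) / (H - 1.3))^0.8
Numerator = H - h = 18.8 - 7.5 = 11.3 m
Denominator = H - 1.3 = 18.8 - 1.3 = 17.5 m
Ratio = 11.3 / 17.5 = 0.64571
d = 56.2 * 0.64571^0.8 = 39.6 cm

39.6


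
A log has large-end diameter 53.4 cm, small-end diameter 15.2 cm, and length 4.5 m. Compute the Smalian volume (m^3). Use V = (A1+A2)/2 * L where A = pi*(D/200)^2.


Smalian: V = (A1 + A2)/2 * L,  A = pi*(D/200)^2
A1 = pi*(53.4/200)^2 = 0.223961 m^2
A2 = pi*(15.2/200)^2 = 0.018146 m^2
V = (0.223961+0.018146)/2*4.5 = 0.5447 m^3

0.5447


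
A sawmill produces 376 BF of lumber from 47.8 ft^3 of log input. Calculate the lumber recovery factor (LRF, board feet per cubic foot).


Formula: LRF = Lumber Output (BF) / Log Input (ft^3)
LRF = 376 BF / 47.8 ft^3
LRF = 7.87 BF/ft^3

7.87


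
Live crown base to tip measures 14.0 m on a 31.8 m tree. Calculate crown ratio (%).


Formula: Crown Ratio = (Crown Length / Total Height) * 100
CR = (14.0 m / 31.8 m) * 100
CR = 0.4403 * 100 = 44.0%

44.0


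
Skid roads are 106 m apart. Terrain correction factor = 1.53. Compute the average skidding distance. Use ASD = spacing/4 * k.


Formula: ASD = (spacing / 4) * correction
Uncorrected distance = spacing / 4 = 106 / 4 = 26.5 m
ASD = 26.5 * 1.53 = 41 m

41


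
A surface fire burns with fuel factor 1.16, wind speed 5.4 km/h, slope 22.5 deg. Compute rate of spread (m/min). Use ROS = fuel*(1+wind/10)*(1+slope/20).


Formula: ROS = fuel * (1 + wind/10) * (1 + slope/20)
Wind factor = 1 + 5.4/10 = 1.54
Slope factor = 1 + 22.5/20 = 2.125
ROS = 1.16 * 1.54 * 2.125 = 3.8 m/min

3.8


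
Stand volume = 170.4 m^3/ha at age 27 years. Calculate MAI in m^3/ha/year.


Formula: MAI = Total Volume / Stand Age
MAI = 170.4 m^3/ha / 27 years
MAI = 6.31 m^3/ha/year

6.31


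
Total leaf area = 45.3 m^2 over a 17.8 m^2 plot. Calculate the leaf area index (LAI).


Formula: LAI = total leaf area / ground area  (dimensionless)
LAI = 45.3 m^2 / 17.8 m^2
LAI = 2.54

2.54


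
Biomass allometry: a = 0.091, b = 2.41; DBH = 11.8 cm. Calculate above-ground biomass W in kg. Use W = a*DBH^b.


Formula: W = a * DBH^b  (allometric power law)
DBH^b = 11.8^2.41 = 383.0325
W = 0.091 * 383.0325 = 34.9 kg

34.9


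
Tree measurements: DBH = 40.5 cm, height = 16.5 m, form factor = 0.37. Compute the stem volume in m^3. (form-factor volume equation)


Formula: V = pi * (DBH/200)^2 * H * ff
Radius = DBH/200 = 40.5/200 = 0.2025 m
Radius^2 = 0.2025^2 = 0.04100625 m^2
V = pi * 0.04100625 * 16.5 * 0.37
V = 0.786 m^3

0.786


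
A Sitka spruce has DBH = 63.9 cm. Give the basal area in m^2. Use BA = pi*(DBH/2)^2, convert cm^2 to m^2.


Formula: BA = pi * (DBH/2)^2 / 10000  (cm^2 to m^2)
Radius = DBH/2 = 63.9/2 = 31.95 cm
BA = pi * 31.95^2 / 10000
   = 3206.9456 cm^2 / 10000
   = 0.3207 m^2

0.3207


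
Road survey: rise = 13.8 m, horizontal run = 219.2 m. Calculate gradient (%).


Formula: Gradient = rise / run * 100
Gradient = 13.8 / 219.2 * 100 = 6.3%

6.3


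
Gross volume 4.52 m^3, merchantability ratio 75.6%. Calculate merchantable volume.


Formula: MV = V_total * (merchantable_pct / 100)
Merchantable fraction = 75.6% / 100 = 0.756
MV = 4.52 m^3 * 0.756 = 3.417 m^3

3.417


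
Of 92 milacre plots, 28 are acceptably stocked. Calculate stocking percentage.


Formula: Stocking % = stocked plots / total plots * 100
Stocking = 28 / 92 * 100
Stocking = 0.3043 * 100 = 30.4%

30.4


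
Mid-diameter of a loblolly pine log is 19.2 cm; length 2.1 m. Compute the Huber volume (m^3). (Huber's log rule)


Huber: V = Am * L,  Am = pi*(Dm/200)^2
Am = pi*(19.2/200)^2 = 0.028953 m^2
V = 0.028953*2.1 = 0.0608 m^3

0.0608


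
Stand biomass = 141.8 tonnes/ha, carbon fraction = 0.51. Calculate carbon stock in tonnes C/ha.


Formula: Carbon Stock = Biomass * Carbon Fraction
C = 141.8 t/ha * 0.51
C = 72.3 t C/ha

72.3


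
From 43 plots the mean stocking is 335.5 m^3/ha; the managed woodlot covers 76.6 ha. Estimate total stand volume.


Formula: Total Volume = Mean Volume per ha * Total Area
Total Volume = 335.5 m^3/ha * 76.6 ha
Total Volume = 25699 m^3

25699


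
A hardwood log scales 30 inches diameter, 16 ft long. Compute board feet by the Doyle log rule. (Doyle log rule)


Doyle: BF = (D - 4)^2 * L / 16
Adjusted diameter = 30 - 4 = 26 in
(D-4)^2 = 26^2 = 676
BF = 676 * 16 / 16 = 676 BF

676


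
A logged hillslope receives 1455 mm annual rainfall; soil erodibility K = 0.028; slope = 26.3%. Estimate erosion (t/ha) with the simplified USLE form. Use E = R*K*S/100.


Formula: E = R * K * S / 100  (simplified USLE)
R * K = 1455 * 0.028 = 40.74
E = 40.74 * 26.3 / 100 = 10.71 t/ha

10.71


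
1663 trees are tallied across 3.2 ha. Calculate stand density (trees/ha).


Formula: Stand Density = N_trees / Area_ha
Density = 1663 trees / 3.2 ha
Density = 520 trees/ha

520


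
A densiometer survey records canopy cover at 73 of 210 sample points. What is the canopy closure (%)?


Formula: Canopy closure = covered points / total points * 100
Closure = 73 / 210 * 100
Closure = 0.3476 * 100 = 34.8%

34.8


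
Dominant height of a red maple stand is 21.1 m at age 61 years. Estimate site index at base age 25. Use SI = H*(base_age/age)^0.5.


Formula: SI = H_dom * (base_age / age)^0.5
Age ratio = 25 / 61 = 0.40984
sqrt(age_ratio) = 0.64018
SI = 21.1 * 0.64018 = 13.5 m

13.5


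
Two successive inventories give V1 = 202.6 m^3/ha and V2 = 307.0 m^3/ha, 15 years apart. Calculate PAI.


Formula: PAI = (V_T2 - V_T1) / (T2 - T1)
Volume increment = 307.0 - 202.6 = 104.4 m^3/ha
PAI = 104.4 / 15 = 6.96 m^3/ha/year

6.96


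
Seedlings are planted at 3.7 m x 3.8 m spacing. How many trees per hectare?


Formula: TPH = 10000 m^2/ha / (spacing_x * spacing_y)
Area per tree = 3.7 m * 3.8 m = 14.06 m^2
TPH = 10000 / 14.06 = 711 trees/ha

711


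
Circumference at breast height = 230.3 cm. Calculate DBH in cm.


Formula: DBH = C / pi
DBH = 230.3 / pi
pi = 3.14159...
DBH = 73.3 cm

73.3


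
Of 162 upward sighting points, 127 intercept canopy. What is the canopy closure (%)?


Formula: Canopy closure = covered points / total points * 100
Closure = 127 / 162 * 100
Closure = 0.784 * 100 = 78.4%

78.4


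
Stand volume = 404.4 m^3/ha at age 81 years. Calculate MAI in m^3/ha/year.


Formula: MAI = Total Volume / Stand Age
MAI = 404.4 m^3/ha / 81 years
MAI = 4.99 m^3/ha/year

4.99


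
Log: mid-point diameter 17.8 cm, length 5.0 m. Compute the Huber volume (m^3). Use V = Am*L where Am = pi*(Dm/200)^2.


Huber: V = Am * L,  Am = pi*(Dm/200)^2
Am = pi*(17.8/200)^2 = 0.024885 m^2
V = 0.024885*5.0 = 0.1244 m^3

0.1244


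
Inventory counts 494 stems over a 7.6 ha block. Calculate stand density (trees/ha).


Formula: Stand Density = N_trees / Area_ha
Density = 494 trees / 7.6 ha
Density = 65 trees/ha

65


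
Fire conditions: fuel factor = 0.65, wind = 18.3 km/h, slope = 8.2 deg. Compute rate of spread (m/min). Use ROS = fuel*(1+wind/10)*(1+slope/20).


Formula: ROS = fuel * (1 + wind/10) * (1 + slope/20)
Wind factor = 1 + 18.3/10 = 2.83
Slope factor = 1 + 8.2/20 = 1.41
ROS = 0.65 * 2.83 * 1.41 = 2.59 m/min

2.59


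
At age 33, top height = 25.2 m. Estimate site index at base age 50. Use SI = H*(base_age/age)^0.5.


Formula: SI = H_dom * (base_age / age)^0.5
Age ratio = 50 / 33 = 1.51515
sqrt(age_ratio) = 1.23091
SI = 25.2 * 1.23091 = 31.0 m

31.0


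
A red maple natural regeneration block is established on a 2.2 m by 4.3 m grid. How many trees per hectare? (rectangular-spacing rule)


Formula: TPH = 10000 m^2/ha / (spacing_x * spacing_y)
Area per tree = 2.2 m * 4.3 m = 9.46 m^2
TPH = 10000 / 9.46 = 1057 trees/ha

1057


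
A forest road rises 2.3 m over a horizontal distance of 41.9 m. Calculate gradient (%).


Formula: Gradient = rise / run * 100
Gradient = 2.3 / 41.9 * 100 = 5.5%

5.5


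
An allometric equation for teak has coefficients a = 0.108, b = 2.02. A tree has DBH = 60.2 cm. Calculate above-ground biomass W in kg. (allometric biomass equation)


Formula: W = a * DBH^b  (allometric power law)
DBH^b = 60.2^2.02 = 3933.5522
W = 0.108 * 3933.5522 = 424.8 kg

424.8


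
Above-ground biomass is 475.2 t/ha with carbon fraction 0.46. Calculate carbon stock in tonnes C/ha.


Formula: Carbon Stock = Biomass * Carbon Fraction
C = 475.2 t/ha * 0.46
C = 218.6 t C/ha

218.6


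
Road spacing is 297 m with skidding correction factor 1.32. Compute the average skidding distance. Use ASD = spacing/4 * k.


Formula: ASD = (spacing / 4) * correction
Uncorrected distance = spacing / 4 = 297 / 4 = 74.25 m
ASD = 74.25 * 1.32 = 98 m

98


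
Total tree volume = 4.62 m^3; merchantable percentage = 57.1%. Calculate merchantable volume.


Formula: MV = V_total * (merchantable_pct / 100)
Merchantable fraction = 57.1% / 100 = 0.571
MV = 4.62 m^3 * 0.571 = 2.638 m^3

2.638


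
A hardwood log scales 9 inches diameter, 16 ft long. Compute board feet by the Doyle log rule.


Doyle: BF = (D - 4)^2 * L / 16
Adjusted diameter = 9 - 4 = 5 in
(D-4)^2 = 5^2 = 25
BF = 25 * 16 / 16 = 25 BF

25


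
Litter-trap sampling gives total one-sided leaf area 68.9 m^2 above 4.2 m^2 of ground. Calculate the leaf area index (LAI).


Formula: LAI = total leaf area / ground area  (dimensionless)
LAI = 68.9 m^2 / 4.2 m^2
LAI = 16.4

16.4


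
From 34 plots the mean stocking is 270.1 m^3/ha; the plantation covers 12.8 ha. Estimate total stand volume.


Formula: Total Volume = Mean Volume per ha * Total Area
Total Volume = 270.1 m^3/ha * 12.8 ha
Total Volume = 3457 m^3

3457


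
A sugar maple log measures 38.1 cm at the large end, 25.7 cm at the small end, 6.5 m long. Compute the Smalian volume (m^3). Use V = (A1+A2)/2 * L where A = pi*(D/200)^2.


Smalian: V = (A1 + A2)/2 * L,  A = pi*(D/200)^2
A1 = pi*(38.1/200)^2 = 0.114009 m^2
A2 = pi*(25.7/200)^2 = 0.051875 m^2
V = (0.114009+0.051875)/2*6.5 = 0.5391 m^3

0.5391


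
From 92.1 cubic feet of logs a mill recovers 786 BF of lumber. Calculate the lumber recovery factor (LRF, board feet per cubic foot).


Formula: LRF = Lumber Output (BF) / Log Input (ft^3)
LRF = 786 BF / 92.1 ft^3
LRF = 8.53 BF/ft^3

8.53


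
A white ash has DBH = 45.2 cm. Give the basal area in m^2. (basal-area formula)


Formula: BA = pi * (DBH/2)^2 / 10000  (cm^2 to m^2)
Radius = DBH/2 = 45.2/2 = 22.6 cm
BA = pi * 22.6^2 / 10000
   = 1604.5999 cm^2 / 10000
   = 0.1605 m^2

0.1605


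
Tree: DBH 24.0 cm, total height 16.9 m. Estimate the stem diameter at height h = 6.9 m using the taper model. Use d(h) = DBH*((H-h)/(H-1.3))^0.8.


Taper: d(h) = DBH * ((H - h) / (H - 1.3))^0.8
Numerator = H - h = 16.9 - 6.9 = 10.0 m
Denominator = H - 1.3 = 16.9 - 1.3 = 15.6 m
Ratio = 10.0 / 15.6 = 0.64103
d = 24.0 * 0.64103^0.8 = 16.8 cm

16.8


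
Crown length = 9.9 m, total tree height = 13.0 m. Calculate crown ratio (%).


Formula: Crown Ratio = (Crown Length / Total Height) * 100
CR = (9.9 m / 13.0 m) * 100
CR = 0.7615 * 100 = 76.2%

76.2


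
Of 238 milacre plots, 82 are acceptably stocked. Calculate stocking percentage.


Formula: Stocking % = stocked plots / total plots * 100
Stocking = 82 / 238 * 100
Stocking = 0.3445 * 100 = 34.5%

34.5


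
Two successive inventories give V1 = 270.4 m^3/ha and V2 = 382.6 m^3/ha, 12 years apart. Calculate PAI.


Formula: PAI = (V_T2 - V_T1) / (T2 - T1)
Volume increment = 382.6 - 270.4 = 112.2 m^3/ha
PAI = 112.2 / 12 = 9.35 m^3/ha/year

9.35


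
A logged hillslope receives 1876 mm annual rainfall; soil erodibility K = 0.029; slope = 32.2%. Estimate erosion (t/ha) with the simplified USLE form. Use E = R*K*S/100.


Formula: E = R * K * S / 100  (simplified USLE)
R * K = 1876 * 0.029 = 54.404
E = 54.404 * 32.2 / 100 = 17.52 t/ha

17.52


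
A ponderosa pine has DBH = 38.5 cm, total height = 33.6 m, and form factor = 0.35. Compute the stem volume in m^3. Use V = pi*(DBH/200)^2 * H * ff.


Formula: V = pi * (DBH/200)^2 * H * ff
Radius = DBH/200 = 38.5/200 = 0.1925 m
Radius^2 = 0.1925^2 = 0.03705625 m^2
V = pi * 0.03705625 * 33.6 * 0.35
V = 1.369 m^3

1.369


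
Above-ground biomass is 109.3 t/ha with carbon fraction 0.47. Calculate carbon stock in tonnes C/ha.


Formula: Carbon Stock = Biomass * Carbon Fraction
C = 109.3 t/ha * 0.47
C = 51.4 t C/ha

51.4


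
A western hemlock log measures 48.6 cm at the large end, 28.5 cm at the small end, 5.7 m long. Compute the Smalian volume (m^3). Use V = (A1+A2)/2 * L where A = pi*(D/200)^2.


Smalian: V = (A1 + A2)/2 * L,  A = pi*(D/200)^2
A1 = pi*(48.6/200)^2 = 0.185508 m^2
A2 = pi*(28.5/200)^2 = 0.063794 m^2
V = (0.185508+0.063794)/2*5.7 = 0.7105 m^3

0.7105


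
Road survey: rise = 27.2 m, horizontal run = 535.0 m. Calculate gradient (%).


Formula: Gradient = rise / run * 100
Gradient = 27.2 / 535.0 * 100 = 5.1%

5.1


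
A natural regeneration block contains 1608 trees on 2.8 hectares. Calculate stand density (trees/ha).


Formula: Stand Density = N_trees / Area_ha
Density = 1608 trees / 2.8 ha
Density = 574 trees/ha

574


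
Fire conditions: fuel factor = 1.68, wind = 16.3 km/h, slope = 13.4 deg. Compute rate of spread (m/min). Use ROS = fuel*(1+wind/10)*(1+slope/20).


Formula: ROS = fuel * (1 + wind/10) * (1 + slope/20)
Wind factor = 1 + 16.3/10 = 2.63
Slope factor = 1 + 13.4/20 = 1.67
ROS = 1.68 * 2.63 * 1.67 = 7.38 m/min

7.38


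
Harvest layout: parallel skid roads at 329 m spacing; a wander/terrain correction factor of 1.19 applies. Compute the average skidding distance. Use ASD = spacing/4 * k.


Formula: ASD = (spacing / 4) * correction
Uncorrected distance = spacing / 4 = 329 / 4 = 82.25 m
ASD = 82.25 * 1.19 = 98 m

98


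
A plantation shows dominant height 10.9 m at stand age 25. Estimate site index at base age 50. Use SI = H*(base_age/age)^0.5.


Formula: SI = H_dom * (base_age / age)^0.5
Age ratio = 50 / 25 = 2.0
sqrt(age_ratio) = 1.41421
SI = 10.9 * 1.41421 = 15.4 m

15.4


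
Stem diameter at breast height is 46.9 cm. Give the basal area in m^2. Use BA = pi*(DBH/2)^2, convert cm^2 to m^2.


Formula: BA = pi * (DBH/2)^2 / 10000  (cm^2 to m^2)
Radius = DBH/2 = 46.9/2 = 23.45 cm
BA = pi * 23.45^2 / 10000
   = 1727.5697 cm^2 / 10000
   = 0.1728 m^2

0.1728


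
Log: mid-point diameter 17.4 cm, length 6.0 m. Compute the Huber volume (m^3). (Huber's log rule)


Huber: V = Am * L,  Am = pi*(Dm/200)^2
Am = pi*(17.4/200)^2 = 0.023779 m^2
V = 0.023779*6.0 = 0.1427 m^3

0.1427


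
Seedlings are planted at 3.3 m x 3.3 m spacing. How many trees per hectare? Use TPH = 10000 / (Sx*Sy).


Formula: TPH = 10000 m^2/ha / (spacing_x * spacing_y)
Area per tree = 3.3 m * 3.3 m = 10.89 m^2
TPH = 10000 / 10.89 = 918 trees/ha

918


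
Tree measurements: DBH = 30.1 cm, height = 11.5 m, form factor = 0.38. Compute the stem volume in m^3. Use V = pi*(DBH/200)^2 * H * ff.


Formula: V = pi * (DBH/200)^2 * H * ff
Radius = DBH/200 = 30.1/200 = 0.1505 m
Radius^2 = 0.1505^2 = 0.02265025 m^2
V = pi * 0.02265025 * 11.5 * 0.38
V = 0.311 m^3

0.311


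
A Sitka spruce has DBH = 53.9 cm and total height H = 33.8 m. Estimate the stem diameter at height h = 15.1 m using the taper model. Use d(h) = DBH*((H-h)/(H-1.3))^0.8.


Taper: d(h) = DBH * ((H - h) / (H - 1.3))^0.8
Numerator = H - h = 33.8 - 15.1 = 18.7 m
Denominator = H - 1.3 = 33.8 - 1.3 = 32.5 m
Ratio = 18.7 / 32.5 = 0.57538
d = 53.9 * 0.57538^0.8 = 34.6 cm

34.6


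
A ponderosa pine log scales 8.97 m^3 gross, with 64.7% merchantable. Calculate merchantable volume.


Formula: MV = V_total * (merchantable_pct / 100)
Merchantable fraction = 64.7% / 100 = 0.647
MV = 8.97 m^3 * 0.647 = 5.804 m^3

5.804


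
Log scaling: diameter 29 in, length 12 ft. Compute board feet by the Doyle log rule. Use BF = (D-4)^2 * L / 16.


Doyle: BF = (D - 4)^2 * L / 16
Adjusted diameter = 29 - 4 = 25 in
(D-4)^2 = 25^2 = 625
BF = 625 * 12 / 16 = 469 BF

469


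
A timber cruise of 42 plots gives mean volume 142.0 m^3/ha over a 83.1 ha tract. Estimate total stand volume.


Formula: Total Volume = Mean Volume per ha * Total Area
Total Volume = 142.0 m^3/ha * 83.1 ha
Total Volume = 11800 m^3

11800


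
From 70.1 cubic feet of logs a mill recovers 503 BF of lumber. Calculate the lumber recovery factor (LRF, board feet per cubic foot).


Formula: LRF = Lumber Output (BF) / Log Input (ft^3)
LRF = 503 BF / 70.1 ft^3
LRF = 7.18 BF/ft^3

7.18


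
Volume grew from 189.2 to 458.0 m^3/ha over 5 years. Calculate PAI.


Formula: PAI = (V_T2 - V_T1) / (T2 - T1)
Volume increment = 458.0 - 189.2 = 268.8 m^3/ha
PAI = 268.8 / 5 = 53.76 m^3/ha/year

53.76


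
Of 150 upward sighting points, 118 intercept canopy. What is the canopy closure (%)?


Formula: Canopy closure = covered points / total points * 100
Closure = 118 / 150 * 100
Closure = 0.7867 * 100 = 78.7%

78.7


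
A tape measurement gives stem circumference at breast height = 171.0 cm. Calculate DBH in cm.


Formula: DBH = C / pi
DBH = 171.0 / pi
pi = 3.14159...
DBH = 54.4 cm

54.4


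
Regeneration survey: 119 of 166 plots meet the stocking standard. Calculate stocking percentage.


Formula: Stocking % = stocked plots / total plots * 100
Stocking = 119 / 166 * 100
Stocking = 0.7169 * 100 = 71.7%

71.7


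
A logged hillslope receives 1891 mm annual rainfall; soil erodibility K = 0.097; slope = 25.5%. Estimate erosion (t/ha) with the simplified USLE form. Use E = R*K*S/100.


Formula: E = R * K * S / 100  (simplified USLE)
R * K = 1891 * 0.097 = 183.427
E = 183.427 * 25.5 / 100 = 46.77 t/ha

46.77


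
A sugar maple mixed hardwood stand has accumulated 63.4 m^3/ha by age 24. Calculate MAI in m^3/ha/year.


Formula: MAI = Total Volume / Stand Age
MAI = 63.4 m^3/ha / 24 years
MAI = 2.64 m^3/ha/year

2.64


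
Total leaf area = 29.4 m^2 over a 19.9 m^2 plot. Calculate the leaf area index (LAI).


Formula: LAI = total leaf area / ground area  (dimensionless)
LAI = 29.4 m^2 / 19.9 m^2
LAI = 1.48

1.48


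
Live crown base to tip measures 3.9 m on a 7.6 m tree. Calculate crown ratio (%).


Formula: Crown Ratio = (Crown Length / Total Height) * 100
CR = (3.9 m / 7.6 m) * 100
CR = 0.5132 * 100 = 51.3%

51.3


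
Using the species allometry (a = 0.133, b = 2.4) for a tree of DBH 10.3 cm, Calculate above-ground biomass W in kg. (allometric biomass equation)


Formula: W = a * DBH^b  (allometric power law)
DBH^b = 10.3^2.4 = 269.6555
W = 0.133 * 269.6555 = 35.9 kg

35.9


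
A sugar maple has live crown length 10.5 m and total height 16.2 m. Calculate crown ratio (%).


Formula: Crown Ratio = (Crown Length / Total Height) * 100
CR = (10.5 m / 16.2 m) * 100
CR = 0.6481 * 100 = 64.8%

64.8


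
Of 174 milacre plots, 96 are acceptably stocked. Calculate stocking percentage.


Formula: Stocking % = stocked plots / total plots * 100
Stocking = 96 / 174 * 100
Stocking = 0.5517 * 100 = 55.2%

55.2


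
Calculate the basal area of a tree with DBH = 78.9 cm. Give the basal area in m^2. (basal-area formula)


Formula: BA = pi * (DBH/2)^2 / 10000  (cm^2 to m^2)
Radius = DBH/2 = 78.9/2 = 39.45 cm
BA = pi * 39.45^2 / 10000
   = 4889.2685 cm^2 / 10000
   = 0.4889 m^2

0.4889


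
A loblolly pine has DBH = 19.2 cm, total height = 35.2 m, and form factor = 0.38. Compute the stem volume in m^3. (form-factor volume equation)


Formula: V = pi * (DBH/200)^2 * H * ff
Radius = DBH/200 = 19.2/200 = 0.096 m
Radius^2 = 0.096^2 = 0.009216 m^2
V = pi * 0.009216 * 35.2 * 0.38
V = 0.387 m^3

0.387


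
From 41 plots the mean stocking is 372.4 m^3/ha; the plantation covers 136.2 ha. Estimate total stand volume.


Formula: Total Volume = Mean Volume per ha * Total Area
Total Volume = 372.4 m^3/ha * 136.2 ha
Total Volume = 50721 m^3

50721


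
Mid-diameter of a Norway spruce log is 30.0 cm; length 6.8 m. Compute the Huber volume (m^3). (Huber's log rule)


Huber: V = Am * L,  Am = pi*(Dm/200)^2
Am = pi*(30.0/200)^2 = 0.070686 m^2
V = 0.070686*6.8 = 0.4807 m^3

0.4807


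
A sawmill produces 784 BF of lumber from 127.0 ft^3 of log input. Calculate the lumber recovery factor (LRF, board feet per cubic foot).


Formula: LRF = Lumber Output (BF) / Log Input (ft^3)
LRF = 784 BF / 127.0 ft^3
LRF = 6.17 BF/ft^3

6.17


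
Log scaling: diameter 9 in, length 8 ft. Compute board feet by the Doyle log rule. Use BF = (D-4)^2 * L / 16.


Doyle: BF = (D - 4)^2 * L / 16
Adjusted diameter = 9 - 4 = 5 in
(D-4)^2 = 5^2 = 25
BF = 25 * 8 / 16 = 13 BF

13


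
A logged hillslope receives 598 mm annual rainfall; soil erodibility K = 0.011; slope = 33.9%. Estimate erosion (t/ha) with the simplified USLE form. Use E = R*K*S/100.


Formula: E = R * K * S / 100  (simplified USLE)
R * K = 598 * 0.011 = 6.578
E = 6.578 * 33.9 / 100 = 2.23 t/ha

2.23


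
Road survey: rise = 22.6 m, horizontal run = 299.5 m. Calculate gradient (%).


Formula: Gradient = rise / run * 100
Gradient = 22.6 / 299.5 * 100 = 7.5%

7.5


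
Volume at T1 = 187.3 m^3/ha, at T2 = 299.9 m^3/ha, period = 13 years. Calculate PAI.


Formula: PAI = (V_T2 - V_T1) / (T2 - T1)
Volume increment = 299.9 - 187.3 = 112.6 m^3/ha
PAI = 112.6 / 13 = 8.66 m^3/ha/year

8.66


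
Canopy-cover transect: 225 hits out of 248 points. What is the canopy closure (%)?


Formula: Canopy closure = covered points / total points * 100
Closure = 225 / 248 * 100
Closure = 0.9073 * 100 = 90.7%

90.7


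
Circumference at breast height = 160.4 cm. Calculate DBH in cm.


Formula: DBH = C / pi
DBH = 160.4 / pi
pi = 3.14159...
DBH = 51.1 cm

51.1


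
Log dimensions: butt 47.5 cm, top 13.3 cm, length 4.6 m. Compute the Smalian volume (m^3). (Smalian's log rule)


Smalian: V = (A1 + A2)/2 * L,  A = pi*(D/200)^2
A1 = pi*(47.5/200)^2 = 0.177205 m^2
A2 = pi*(13.3/200)^2 = 0.013893 m^2
V = (0.177205+0.013893)/2*4.6 = 0.4395 m^3

0.4395


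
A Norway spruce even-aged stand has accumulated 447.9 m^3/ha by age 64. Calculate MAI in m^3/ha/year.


Formula: MAI = Total Volume / Stand Age
MAI = 447.9 m^3/ha / 64 years
MAI = 7.0 m^3/ha/year

7.0


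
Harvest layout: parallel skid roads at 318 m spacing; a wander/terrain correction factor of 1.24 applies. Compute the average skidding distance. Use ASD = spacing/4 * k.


Formula: ASD = (spacing / 4) * correction
Uncorrected distance = spacing / 4 = 318 / 4 = 79.5 m
ASD = 79.5 * 1.24 = 99 m

99


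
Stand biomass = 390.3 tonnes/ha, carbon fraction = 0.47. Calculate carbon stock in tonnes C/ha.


Formula: Carbon Stock = Biomass * Carbon Fraction
C = 390.3 t/ha * 0.47
C = 183.4 t C/ha

183.4


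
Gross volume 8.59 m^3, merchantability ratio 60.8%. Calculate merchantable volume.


Formula: MV = V_total * (merchantable_pct / 100)
Merchantable fraction = 60.8% / 100 = 0.608
MV = 8.59 m^3 * 0.608 = 5.223 m^3

5.223


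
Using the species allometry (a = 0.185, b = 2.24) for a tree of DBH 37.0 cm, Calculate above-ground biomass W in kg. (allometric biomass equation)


Formula: W = a * DBH^b  (allometric power law)
DBH^b = 37.0^2.24 = 3256.6558
W = 0.185 * 3256.6558 = 602.5 kg

602.5


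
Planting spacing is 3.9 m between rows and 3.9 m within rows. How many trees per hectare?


Formula: TPH = 10000 m^2/ha / (spacing_x * spacing_y)
Area per tree = 3.9 m * 3.9 m = 15.21 m^2
TPH = 10000 / 15.21 = 657 trees/ha

657


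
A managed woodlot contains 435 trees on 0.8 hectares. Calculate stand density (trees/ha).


Formula: Stand Density = N_trees / Area_ha
Density = 435 trees / 0.8 ha
Density = 544 trees/ha

544


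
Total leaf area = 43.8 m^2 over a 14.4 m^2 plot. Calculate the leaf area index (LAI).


Formula: LAI = total leaf area / ground area  (dimensionless)
LAI = 43.8 m^2 / 14.4 m^2
LAI = 3.04

3.04


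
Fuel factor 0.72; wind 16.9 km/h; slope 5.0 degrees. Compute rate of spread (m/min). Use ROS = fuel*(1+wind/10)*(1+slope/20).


Formula: ROS = fuel * (1 + wind/10) * (1 + slope/20)
Wind factor = 1 + 16.9/10 = 2.69
Slope factor = 1 + 5.0/20 = 1.25
ROS = 0.72 * 2.69 * 1.25 = 2.42 m/min

2.42


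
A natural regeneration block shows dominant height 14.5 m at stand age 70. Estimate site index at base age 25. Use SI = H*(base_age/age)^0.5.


Formula: SI = H_dom * (base_age / age)^0.5
Age ratio = 25 / 70 = 0.35714
sqrt(age_ratio) = 0.59761
SI = 14.5 * 0.59761 = 8.7 m

8.7


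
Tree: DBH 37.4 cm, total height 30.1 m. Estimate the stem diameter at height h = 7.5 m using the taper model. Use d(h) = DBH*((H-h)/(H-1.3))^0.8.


Taper: d(h) = DBH * ((H - h) / (H - 1.3))^0.8
Numerator = H - h = 30.1 - 7.5 = 22.6 m
Denominator = H - 1.3 = 30.1 - 1.3 = 28.8 m
Ratio = 22.6 / 28.8 = 0.78472
d = 37.4 * 0.78472^0.8 = 30.8 cm

30.8
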